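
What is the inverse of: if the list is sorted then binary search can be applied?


The inverse of (P → Q) is (¬P → ¬Q). It is equivalent to the converse, not to the original.
Here P = 'the list is sorted' and Q = 'binary search can be applied'.

If not (the list is sorted), then not (binary search can be applied).


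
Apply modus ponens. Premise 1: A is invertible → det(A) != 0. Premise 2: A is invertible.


Modus ponens: from (P → Q) and P, infer Q.
P = 'A is invertible' is asserted, and P → Q holds, so Q follows.

det(A) != 0.


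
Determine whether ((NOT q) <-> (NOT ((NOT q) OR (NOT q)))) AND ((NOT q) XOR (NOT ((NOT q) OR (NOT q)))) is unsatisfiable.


Truth table over {q}:
q | φ
-----
F | F
T | F
Every row is false.

Yes, it is a contradiction.


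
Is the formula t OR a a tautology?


Build the truth table over {a, t}:
a | t | φ
---------
F | F | F
T | F | T
F | T | T
T | T | T
Counterexample at row 1: with a=F, t=F, the formula is F.

No, it is not a tautology.


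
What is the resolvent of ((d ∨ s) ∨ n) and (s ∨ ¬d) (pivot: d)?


The clauses contain complementary literals d and ¬d.
Resolution eliminates this pair and disjoins the remaining literals (merging duplicates).

(s ∨ n)


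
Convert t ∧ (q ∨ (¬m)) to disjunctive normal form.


Step 1: Distribute ∧ over ∨: t ∧ (q ∨ (¬m)) = (t ∧ q) ∨ (t ∧ (¬m)).

(t ∧ q) ∨ (t ∧ (¬m))


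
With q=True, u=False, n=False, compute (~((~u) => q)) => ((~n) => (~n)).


Substitute q=True, u=False, n=False:
~u = True
(~u) => q = True => True = True
~((~u) => q) = False
~n = True
~n = True
(~n) => (~n) = True => True = True
(~((~u) => q)) => ((~n) => (~n)) = False => True = True

True


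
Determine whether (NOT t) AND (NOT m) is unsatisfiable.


Truth table over {m, t}:
m | t | φ
---------
F | F | T
T | F | F
F | T | F
T | T | F
Satisfying assignment at row 1: m=F, t=F gives T.

No, it is not a contradiction.


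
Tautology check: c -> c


Build the truth table over {c}:
c | φ
-----
F | T
T | T
Every row evaluates to true.

Yes, it is a tautology.


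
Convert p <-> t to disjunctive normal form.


Step 1: p ↔ t is true exactly when both agree: (p ∧ t) ∨ (¬p ∧ ¬t).

(p AND t) OR ((NOT p) AND (NOT t))


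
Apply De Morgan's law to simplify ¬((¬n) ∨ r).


De Morgan: the negation of a disjunction is the conjunction of the negations.
Distribute ¬ across ∨, flipping it to ∧, and negate each literal.

n ∧ (¬r)


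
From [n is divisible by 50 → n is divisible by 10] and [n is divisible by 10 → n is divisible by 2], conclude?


Hypothetical syllogism: from (P → Q) and (Q → R), infer (P → R).
Chain the two implications through the shared middle term 'n is divisible by 10'.

n is divisible by 50 → n is divisible by 2


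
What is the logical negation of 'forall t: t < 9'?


¬(forall x: φ) = exists x: ¬φ, and ¬(exists x: φ) = forall x: ¬φ.
Apply to the universal statement.

exists t: ~(t < 9)


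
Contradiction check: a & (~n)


Truth table over {a, n}:
a | n | φ
---------
False | False | False
True | False | True
False | True | False
True | True | False
Satisfying assignment at row 2: a=True, n=False gives True.

No, it is not a contradiction.


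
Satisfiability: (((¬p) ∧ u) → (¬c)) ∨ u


Search for a satisfying assignment over {c, p, u}.
Try c=F, p=F, u=F: the formula evaluates to T.
A satisfying assignment exists.

Satisfiable.


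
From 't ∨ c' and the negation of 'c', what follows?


Disjunctive syllogism: from (P ∨ Q) and ¬P, infer Q.
One disjunct, 'c', is ruled out; the other must hold.

t


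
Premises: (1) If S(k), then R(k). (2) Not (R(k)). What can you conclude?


Modus tollens: from (P → Q) and ¬Q, infer ¬P.
Q = 'R(k)' is denied; since P → Q, P must also fail.

Not (S(k)).


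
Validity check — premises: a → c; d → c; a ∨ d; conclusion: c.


This matches the form of proof by cases: the conclusion follows in every model of the premises.

Valid.


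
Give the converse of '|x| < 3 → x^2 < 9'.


The converse of (P → Q) is (Q → P). It is not in general equivalent to the original.
Here P = '|x| < 3' and Q = 'x^2 < 9'.

If x^2 < 9, then |x| < 3.


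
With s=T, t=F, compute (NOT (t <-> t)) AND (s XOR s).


Substitute s=T, t=F:
t <-> t = F <-> F = T
NOT (t <-> t) = F
s XOR s = T XOR T = F
(NOT (t <-> t)) AND (s XOR s) = F AND F = F

F


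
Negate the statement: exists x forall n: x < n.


Negation flips each quantifier (∀↔∃) and negates the inner predicate.
¬(exists x forall n: φ) = forall x exists n: ¬φ.

forall x exists n: ~(x < n)


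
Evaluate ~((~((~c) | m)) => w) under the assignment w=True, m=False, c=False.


Substitute w=True, m=False, c=False:
~c = True
(~c) | m = True | False = True
~((~c) | m) = False
(~((~c) | m)) => w = False => True = True
~((~((~c) | m)) => w) = False

False


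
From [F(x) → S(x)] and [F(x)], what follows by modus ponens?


Modus ponens: from (P → Q) and P, infer Q.
P = 'F(x)' is asserted, and P → Q holds, so Q follows.

S(x).


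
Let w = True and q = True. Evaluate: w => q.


Implication is false only when antecedent is true and consequent is false.
Substitute: w=True, q=True.
True => True evaluates to True.

True


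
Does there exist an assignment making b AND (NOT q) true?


Search for a satisfying assignment over {b, q}.
Try b=T, q=F: the formula evaluates to T.
A satisfying assignment exists.

Satisfiable.


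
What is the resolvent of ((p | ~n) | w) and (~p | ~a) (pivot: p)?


The clauses contain complementary literals p and ~p.
Resolution eliminates this pair and disjoins the remaining literals (merging duplicates).

((w | ~n) | ~a)


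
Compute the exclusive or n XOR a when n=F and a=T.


Exclusive or is true when exactly one operand is true.
Substitute: n=F, a=T.
F XOR T evaluates to T.

T


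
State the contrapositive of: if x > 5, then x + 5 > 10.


The contrapositive of (P → Q) is (¬Q → ¬P); it is logically equivalent to the original.
Here P = 'x > 5' and Q = 'x + 5 > 10'.

If not (x + 5 > 10), then not (x > 5).


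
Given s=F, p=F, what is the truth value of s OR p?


Disjunction is false only when both operands are false.
Substitute: s=F, p=F.
F OR F evaluates to F.

F


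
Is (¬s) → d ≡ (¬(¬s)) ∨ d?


Compare truth tables:
d | s | φ | ψ
-------------
F | F | F | F
T | F | T | T
F | T | T | T
T | T | T | T
The columns φ and ψ agree on every row.

Yes, they are logically equivalent.


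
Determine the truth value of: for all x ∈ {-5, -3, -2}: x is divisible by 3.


Evaluate the predicate on each element: -5:F, -3:T, -2:F.
Counterexample x = -5 fails the predicate.

F


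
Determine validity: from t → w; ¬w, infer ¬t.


This matches the form of modus tollens: the conclusion follows in every model of the premises.

Valid.


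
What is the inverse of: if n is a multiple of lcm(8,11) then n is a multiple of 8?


The inverse of (P → Q) is (¬P → ¬Q). It is equivalent to the converse, not to the original.
Here P = 'n is a multiple of lcm(8,11)' and Q = 'n is a multiple of 8'.

If not (n is a multiple of lcm(8,11)), then not (n is a multiple of 8).


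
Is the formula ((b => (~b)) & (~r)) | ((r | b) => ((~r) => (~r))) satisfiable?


Search for a satisfying assignment over {b, r}.
Try b=False, r=False: the formula evaluates to True.
A satisfying assignment exists.

Satisfiable.


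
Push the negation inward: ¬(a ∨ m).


De Morgan: the negation of a disjunction is the conjunction of the negations.
Distribute ¬ across ∨, flipping it to ∧, and negate each literal.

(¬a) ∧ (¬m)


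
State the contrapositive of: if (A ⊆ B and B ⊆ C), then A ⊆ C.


The contrapositive of (P → Q) is (¬Q → ¬P); it is logically equivalent to the original.
Here P = '(A ⊆ B and B ⊆ C)' and Q = 'A ⊆ C'.

If not (A ⊆ C), then not ((A ⊆ B and B ⊆ C)).


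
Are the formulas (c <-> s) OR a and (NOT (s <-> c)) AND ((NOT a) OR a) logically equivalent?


Compare truth tables:
a | c | s | φ | ψ
-----------------
F | F | F | T | F
T | F | F | T | F
F | T | F | F | T
T | T | F | T | T
F | F | T | F | T
T | F | T | T | T
F | T | T | T | F
T | T | T | T | F
They differ at row 1 (a=F, c=F, s=F): φ=T but ψ=F.

No, they are not logically equivalent.


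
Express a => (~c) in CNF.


Step 1: Rewrite a → (¬c) as ¬a ∨ (¬c).

(~a) | (~c)


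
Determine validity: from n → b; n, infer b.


This matches the form of modus ponens: the conclusion follows in every model of the premises.

Valid.


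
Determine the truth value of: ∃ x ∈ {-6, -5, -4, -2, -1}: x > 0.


Evaluate the predicate on each element: -6:F, -5:F, -4:F, -2:F, -1:F.
No element satisfies the predicate.

F


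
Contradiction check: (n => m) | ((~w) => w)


Truth table over {m, n, w}:
m | n | w | φ
-------------
False | False | False | True
True | False | False | True
False | True | False | False
True | True | False | True
False | False | True | True
True | False | True | True
False | True | True | True
True | True | True | True
Satisfying assignment at row 1: m=False, n=False, w=False gives True.

No, it is not a contradiction.


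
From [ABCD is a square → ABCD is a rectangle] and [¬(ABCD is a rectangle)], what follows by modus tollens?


Modus tollens: from (P → Q) and ¬Q, infer ¬P.
Q = 'ABCD is a rectangle' is denied; since P → Q, P must also fail.

Not (ABCD is a square).


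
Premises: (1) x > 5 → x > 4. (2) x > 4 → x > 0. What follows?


Hypothetical syllogism: from (P → Q) and (Q → R), infer (P → R).
Chain the two implications through the shared middle term 'x > 4'.

x > 5 → x > 0


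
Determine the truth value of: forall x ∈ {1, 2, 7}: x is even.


Evaluate the predicate on each element: 1:False, 2:True, 7:False.
Counterexample x = 1 fails the predicate.

False


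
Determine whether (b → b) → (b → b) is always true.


Build the truth table over {b}:
b | φ
-----
F | T
T | T
Every row evaluates to true.

Yes, it is a tautology.


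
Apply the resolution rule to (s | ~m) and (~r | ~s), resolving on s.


The clauses contain complementary literals s and ~s.
Resolution eliminates this pair and disjoins the remaining literals (merging duplicates).

(~m | ~r)


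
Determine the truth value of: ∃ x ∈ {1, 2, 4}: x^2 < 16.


Evaluate the predicate on each element: 1:T, 2:T, 4:F.
Witness x = 1 satisfies the predicate.

T


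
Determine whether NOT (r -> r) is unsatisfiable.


Truth table over {r}:
r | φ
-----
F | F
T | F
Every row is false.

Yes, it is a contradiction.


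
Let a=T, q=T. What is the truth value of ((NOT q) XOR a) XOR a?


Substitute a=T, q=T:
NOT q = F
(NOT q) XOR a = F XOR T = T
((NOT q) XOR a) XOR a = T XOR T = F

F


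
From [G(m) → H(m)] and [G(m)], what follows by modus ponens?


Modus ponens: from (P → Q) and P, infer Q.
P = 'G(m)' is asserted, and P → Q holds, so Q follows.

H(m).


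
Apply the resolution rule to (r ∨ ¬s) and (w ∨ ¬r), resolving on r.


The clauses contain complementary literals r and ¬r.
Resolution eliminates this pair and disjoins the remaining literals (merging duplicates).

(¬s ∨ w)


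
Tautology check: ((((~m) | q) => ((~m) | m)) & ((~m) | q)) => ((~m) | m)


Build the truth table over {m, q}:
m | q | φ
---------
False | False | True
True | False | True
False | True | True
True | True | True
Every row evaluates to true.

Yes, it is a tautology.


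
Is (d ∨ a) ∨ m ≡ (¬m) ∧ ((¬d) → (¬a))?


Compare truth tables:
a | d | m | φ | ψ
-----------------
F | F | F | F | T
T | F | F | T | F
F | T | F | T | T
T | T | F | T | T
F | F | T | T | F
T | F | T | T | F
F | T | T | T | F
T | T | T | T | F
They differ at row 1 (a=F, d=F, m=F): φ=F but ψ=T.

No, they are not logically equivalent.


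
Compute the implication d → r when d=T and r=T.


Implication is false only when antecedent is true and consequent is false.
Substitute: d=T, r=T.
T → T evaluates to T.

T


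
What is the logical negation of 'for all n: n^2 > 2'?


¬(for all x: φ) = there exists x: ¬φ, and ¬(there exists x: φ) = for all x: ¬φ.
Apply to the universal statement.

there exists n: NOT(n^2 > 2)


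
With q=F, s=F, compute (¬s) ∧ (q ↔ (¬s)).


Substitute q=F, s=F:
¬s = T
¬s = T
q ↔ (¬s) = F ↔ T = F
(¬s) ∧ (q ↔ (¬s)) = T ∧ F = F

F


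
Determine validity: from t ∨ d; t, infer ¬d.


This is affirming a disjunct (fallacy). There exist truth assignments where the premises are all true but the conclusion is false.

Invalid.


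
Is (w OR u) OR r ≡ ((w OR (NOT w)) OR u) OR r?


Compare truth tables:
r | u | w | φ | ψ
-----------------
F | F | F | F | T
T | F | F | T | T
F | T | F | T | T
T | T | F | T | T
F | F | T | T | T
T | F | T | T | T
F | T | T | T | T
T | T | T | T | T
They differ at row 1 (r=F, u=F, w=F): φ=F but ψ=T.

No, they are not logically equivalent.


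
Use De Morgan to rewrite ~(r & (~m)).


De Morgan: the negation of a conjunction is the disjunction of the negations.
Distribute ~ across &, flipping it to |, and negate each literal.

(~r) | m


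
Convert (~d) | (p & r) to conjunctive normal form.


Step 1: Distribute ∨ over ∧: (¬d) ∨ (p ∧ r) = ((¬d) ∨ p) ∧ ((¬d) ∨ r).

((~d) | p) & ((~d) | r)


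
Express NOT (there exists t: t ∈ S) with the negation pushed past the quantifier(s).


¬(for all x: φ) = there exists x: ¬φ, and ¬(there exists x: φ) = for all x: ¬φ.
Apply to the existential statement.

for all t: NOT(t ∈ S)


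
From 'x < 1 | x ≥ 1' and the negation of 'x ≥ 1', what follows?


Disjunctive syllogism: from (P ∨ Q) and ¬P, infer Q.
One disjunct, 'x ≥ 1', is ruled out; the other must hold.

x < 1


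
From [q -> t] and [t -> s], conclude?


Hypothetical syllogism: from (P → Q) and (Q → R), infer (P → R).
Chain the two implications through the shared middle term 't'.

q -> s


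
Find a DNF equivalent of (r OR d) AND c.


Step 1: Distribute ∧ over ∨: (r ∨ d) ∧ c = (r ∧ c) ∨ (d ∧ c).

(r AND c) OR (d AND c)


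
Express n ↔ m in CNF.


Step 1: Rewrite n ↔ m as (n → m) ∧ (m → n).
Step 2: Rewrite each implication as a disjunction.

((¬n) ∨ m) ∧ ((¬m) ∨ n)


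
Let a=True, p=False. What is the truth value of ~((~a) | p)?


Substitute a=True, p=False:
~a = False
(~a) | p = False | False = False
~((~a) | p) = True

True


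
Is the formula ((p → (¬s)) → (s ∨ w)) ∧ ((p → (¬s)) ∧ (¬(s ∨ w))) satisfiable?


Check all 8 assignments over {p, s, w}:
p | s | w | φ
-------------
F | F | F | F
T | F | F | F
F | T | F | F
T | T | F | F
F | F | T | F
T | F | T | F
F | T | T | F
T | T | T | F
No assignment makes the formula true.

Unsatisfiable.


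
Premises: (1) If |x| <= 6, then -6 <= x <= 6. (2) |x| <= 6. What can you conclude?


Modus ponens: from (P → Q) and P, infer Q.
P = '|x| <= 6' is asserted, and P → Q holds, so Q follows.

-6 <= x <= 6.


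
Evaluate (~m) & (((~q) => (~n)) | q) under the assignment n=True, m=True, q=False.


Substitute n=True, m=True, q=False:
~m = False
~q = True
~n = False
(~q) => (~n) = True => False = False
((~q) => (~n)) | q = False | False = False
(~m) & (((~q) => (~n)) | q) = False & False = False

False


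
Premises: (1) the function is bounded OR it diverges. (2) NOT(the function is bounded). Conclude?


Disjunctive syllogism: from (P ∨ Q) and ¬P, infer Q.
One disjunct, 'the function is bounded', is ruled out; the other must hold.

it diverges


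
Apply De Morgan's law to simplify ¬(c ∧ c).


De Morgan: the negation of a conjunction is the disjunction of the negations.
Distribute ¬ across ∧, flipping it to ∨, and negate each literal.

(¬c) ∨ (¬c)


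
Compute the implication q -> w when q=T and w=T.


Implication is false only when antecedent is true and consequent is false.
Substitute: q=T, w=T.
T -> T evaluates to T.

T


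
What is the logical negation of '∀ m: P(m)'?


¬(∀ x: φ) = ∃ x: ¬φ, and ¬(∃ x: φ) = ∀ x: ¬φ.
Apply to the universal statement.

∃ m: ¬(P(m))


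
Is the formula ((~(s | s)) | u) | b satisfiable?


Search for a satisfying assignment over {b, s, u}.
Try b=False, s=False, u=False: the formula evaluates to True.
A satisfying assignment exists.

Satisfiable.


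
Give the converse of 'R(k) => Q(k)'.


The converse of (P → Q) is (Q → P). It is not in general equivalent to the original.
Here P = 'R(k)' and Q = 'Q(k)'.

If Q(k), then R(k).


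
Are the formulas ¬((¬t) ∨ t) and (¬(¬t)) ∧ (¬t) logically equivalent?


Compare truth tables:
t | φ | ψ
---------
F | F | F
T | F | F
The columns φ and ψ agree on every row.

Yes, they are logically equivalent.


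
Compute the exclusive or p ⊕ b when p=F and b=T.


Exclusive or is true when exactly one operand is true.
Substitute: p=F, b=T.
F ⊕ T evaluates to T.

T


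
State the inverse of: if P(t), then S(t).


The inverse of (P → Q) is (¬P → ¬Q). It is equivalent to the converse, not to the original.
Here P = 'P(t)' and Q = 'S(t)'.

If not (P(t)), then not (S(t)).


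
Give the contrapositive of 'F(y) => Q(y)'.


The contrapositive of (P → Q) is (¬Q → ¬P); it is logically equivalent to the original.
Here P = 'F(y)' and Q = 'Q(y)'.

If not (Q(y)), then not (F(y)).


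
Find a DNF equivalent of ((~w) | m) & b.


Step 1: Distribute ∧ over ∨: ((¬w) ∨ m) ∧ b = ((¬w) ∧ b) ∨ (m ∧ b).

((~w) & b) | (m & b)


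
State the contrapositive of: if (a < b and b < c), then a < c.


The contrapositive of (P → Q) is (¬Q → ¬P); it is logically equivalent to the original.
Here P = '(a < b and b < c)' and Q = 'a < c'.

If not (a < c), then not ((a < b and b < c)).


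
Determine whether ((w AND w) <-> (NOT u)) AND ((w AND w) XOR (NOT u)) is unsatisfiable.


Truth table over {u, w}:
u | w | φ
---------
F | F | F
T | F | F
F | T | F
T | T | F
Every row is false.

Yes, it is a contradiction.


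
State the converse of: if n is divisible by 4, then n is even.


The converse of (P → Q) is (Q → P). It is not in general equivalent to the original.
Here P = 'n is divisible by 4' and Q = 'n is even'.

If n is even, then n is divisible by 4.


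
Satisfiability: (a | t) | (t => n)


Search for a satisfying assignment over {a, n, t}.
Try a=False, n=False, t=False: the formula evaluates to True.
A satisfying assignment exists.

Satisfiable.


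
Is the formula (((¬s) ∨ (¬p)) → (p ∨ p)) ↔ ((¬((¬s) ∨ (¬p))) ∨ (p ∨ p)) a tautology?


Build the truth table over {p, s}:
p | s | φ
---------
F | F | T
T | F | T
F | T | T
T | T | T
Every row evaluates to true.

Yes, it is a tautology.


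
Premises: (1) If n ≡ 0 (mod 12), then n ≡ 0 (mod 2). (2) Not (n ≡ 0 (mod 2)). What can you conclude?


Modus tollens: from (P → Q) and ¬Q, infer ¬P.
Q = 'n ≡ 0 (mod 2)' is denied; since P → Q, P must also fail.

Not (n ≡ 0 (mod 12)).


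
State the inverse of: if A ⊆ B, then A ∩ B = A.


The inverse of (P → Q) is (¬P → ¬Q). It is equivalent to the converse, not to the original.
Here P = 'A ⊆ B' and Q = 'A ∩ B = A'.

If not (A ⊆ B), then not (A ∩ B = A).


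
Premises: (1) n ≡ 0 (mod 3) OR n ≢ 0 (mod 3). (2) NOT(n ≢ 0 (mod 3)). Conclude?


Disjunctive syllogism: from (P ∨ Q) and ¬P, infer Q.
One disjunct, 'n ≢ 0 (mod 3)', is ruled out; the other must hold.

n ≡ 0 (mod 3)


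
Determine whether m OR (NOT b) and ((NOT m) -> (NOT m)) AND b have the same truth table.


Compare truth tables:
b | m | φ | ψ
-------------
F | F | T | F
T | F | F | T
F | T | T | F
T | T | T | T
They differ at row 1 (b=F, m=F): φ=T but ψ=F.

No, they are not logically equivalent.


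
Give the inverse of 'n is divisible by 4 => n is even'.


The inverse of (P → Q) is (¬P → ¬Q). It is equivalent to the converse, not to the original.
Here P = 'n is divisible by 4' and Q = 'n is even'.

If not (n is divisible by 4), then not (n is even).


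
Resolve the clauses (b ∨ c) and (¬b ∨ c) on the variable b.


The clauses contain complementary literals b and ¬b.
Resolution eliminates this pair and disjoins the remaining literals (merging duplicates).

c


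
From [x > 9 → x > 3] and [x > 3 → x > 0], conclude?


Hypothetical syllogism: from (P → Q) and (Q → R), infer (P → R).
Chain the two implications through the shared middle term 'x > 3'.

x > 9 → x > 0


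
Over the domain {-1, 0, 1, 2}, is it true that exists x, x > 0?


Evaluate the predicate on each element: -1:False, 0:False, 1:True, 2:True.
Witness x = 1 satisfies the predicate.

True


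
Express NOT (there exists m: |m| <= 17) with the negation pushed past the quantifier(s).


¬(for all x: φ) = there exists x: ¬φ, and ¬(there exists x: φ) = for all x: ¬φ.
Apply to the existential statement.

for all m: NOT(|m| <= 17)


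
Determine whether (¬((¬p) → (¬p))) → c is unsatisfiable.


Truth table over {c, p}:
c | p | φ
---------
F | F | T
T | F | T
F | T | T
T | T | T
Satisfying assignment at row 1: c=F, p=F gives T.

No, it is not a contradiction.


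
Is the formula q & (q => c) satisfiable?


Search for a satisfying assignment over {c, q}.
Try c=True, q=True: the formula evaluates to True.
A satisfying assignment exists.

Satisfiable.


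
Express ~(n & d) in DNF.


Step 1: Apply De Morgan: ¬(n ∧ d) = ¬n ∨ ¬d.

(~n) | (~d)


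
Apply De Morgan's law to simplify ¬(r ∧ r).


De Morgan: the negation of a conjunction is the disjunction of the negations.
Distribute ¬ across ∧, flipping it to ∨, and negate each literal.

(¬r) ∨ (¬r)


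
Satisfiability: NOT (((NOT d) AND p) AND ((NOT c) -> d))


Search for a satisfying assignment over {c, d, p}.
Try c=F, d=F, p=F: the formula evaluates to T.
A satisfying assignment exists.

Satisfiable.


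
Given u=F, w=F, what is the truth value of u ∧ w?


Conjunction is true only when both operands are true.
Substitute: u=F, w=F.
F ∧ F evaluates to F.

F


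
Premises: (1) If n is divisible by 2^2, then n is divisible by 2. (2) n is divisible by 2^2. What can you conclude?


Modus ponens: from (P → Q) and P, infer Q.
P = 'n is divisible by 2^2' is asserted, and P → Q holds, so Q follows.

n is divisible by 2.


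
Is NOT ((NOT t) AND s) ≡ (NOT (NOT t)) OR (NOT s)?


Compare truth tables:
s | t | φ | ψ
-------------
F | F | T | T
T | F | F | F
F | T | T | T
T | T | T | T
The columns φ and ψ agree on every row.

Yes, they are logically equivalent.


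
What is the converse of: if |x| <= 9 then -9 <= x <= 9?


The converse of (P → Q) is (Q → P). It is not in general equivalent to the original.
Here P = '|x| <= 9' and Q = '-9 <= x <= 9'.

If -9 <= x <= 9, then |x| <= 9.


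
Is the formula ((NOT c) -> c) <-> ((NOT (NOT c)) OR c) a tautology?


Build the truth table over {c}:
c | φ
-----
F | T
T | T
Every row evaluates to true.

Yes, it is a tautology.


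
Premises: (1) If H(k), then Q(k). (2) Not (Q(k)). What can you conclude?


Modus tollens: from (P → Q) and ¬Q, infer ¬P.
Q = 'Q(k)' is denied; since P → Q, P must also fail.

Not (H(k)).


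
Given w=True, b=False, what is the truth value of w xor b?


Exclusive or is true when exactly one operand is true.
Substitute: w=True, b=False.
True xor False evaluates to True.

True


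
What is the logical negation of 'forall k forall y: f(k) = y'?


Negation flips each quantifier (∀↔∃) and negates the inner predicate.
¬(forall k forall y: φ) = exists k exists y: ¬φ.

exists k exists y: ~(f(k) = y)


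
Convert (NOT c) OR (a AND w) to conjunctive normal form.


Step 1: Distribute ∨ over ∧: (¬c) ∨ (a ∧ w) = ((¬c) ∨ a) ∧ ((¬c) ∨ w).

((NOT c) OR a) AND ((NOT c) OR w)


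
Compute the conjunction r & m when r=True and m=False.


Conjunction is true only when both operands are true.
Substitute: r=True, m=False.
True & False evaluates to False.

False


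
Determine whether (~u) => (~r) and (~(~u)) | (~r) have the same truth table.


Compare truth tables:
r | u | φ | ψ
-------------
False | False | True | True
True | False | False | False
False | True | True | True
True | True | True | True
The columns φ and ψ agree on every row.

Yes, they are logically equivalent.


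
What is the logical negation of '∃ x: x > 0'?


¬(∀ x: φ) = ∃ x: ¬φ, and ¬(∃ x: φ) = ∀ x: ¬φ.
Apply to the existential statement.

∀ x: ¬(x > 0)


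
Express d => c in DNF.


Step 1: Rewrite d → c as ¬d ∨ c.

(~d) | c


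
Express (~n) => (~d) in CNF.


Step 1: Rewrite (¬n) → (¬d) as ¬(¬n) ∨ (¬d).
Step 2: Eliminate any double negations (¬¬X = X).

n | (~d)


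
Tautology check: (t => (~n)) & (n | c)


Build the truth table over {c, n, t}:
c | n | t | φ
-------------
False | False | False | False
True | False | False | True
False | True | False | True
True | True | False | True
False | False | True | False
True | False | True | True
False | True | True | False
True | True | True | False
Counterexample at row 1: with c=False, n=False, t=False, the formula is False.

No, it is not a tautology.


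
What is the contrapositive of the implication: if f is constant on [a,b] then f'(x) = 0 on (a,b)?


The contrapositive of (P → Q) is (¬Q → ¬P); it is logically equivalent to the original.
Here P = 'f is constant on [a,b]' and Q = 'f'(x) = 0 on (a,b)'.

If not (f'(x) = 0 on (a,b)), then not (f is constant on [a,b]).


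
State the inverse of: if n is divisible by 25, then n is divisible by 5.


The inverse of (P → Q) is (¬P → ¬Q). It is equivalent to the converse, not to the original.
Here P = 'n is divisible by 25' and Q = 'n is divisible by 5'.

If not (n is divisible by 25), then not (n is divisible by 5).


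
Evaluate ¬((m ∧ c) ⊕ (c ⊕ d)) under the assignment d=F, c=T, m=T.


Substitute d=F, c=T, m=T:
m ∧ c = T ∧ T = T
c ⊕ d = T ⊕ F = T
(m ∧ c) ⊕ (c ⊕ d) = T ⊕ T = F
¬((m ∧ c) ⊕ (c ⊕ d)) = T

T


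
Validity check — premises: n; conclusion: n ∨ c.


This matches the form of disjunction introduction: the conclusion follows in every model of the premises.

Valid.


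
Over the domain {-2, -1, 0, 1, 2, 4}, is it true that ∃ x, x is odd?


Evaluate the predicate on each element: -2:F, -1:T, 0:F, 1:T, 2:F, 4:F.
Witness x = -1 satisfies the predicate.

T


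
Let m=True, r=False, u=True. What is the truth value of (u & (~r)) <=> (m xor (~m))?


Substitute m=True, r=False, u=True:
~r = True
u & (~r) = True & True = True
~m = False
m xor (~m) = True xor False = True
(u & (~r)) <=> (m xor (~m)) = True <=> True = True

True


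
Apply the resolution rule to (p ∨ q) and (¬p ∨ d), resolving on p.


The clauses contain complementary literals p and ¬p.
Resolution eliminates this pair and disjoins the remaining literals (merging duplicates).

(q ∨ d)


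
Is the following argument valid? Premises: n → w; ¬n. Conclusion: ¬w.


This is denying the antecedent (fallacy). There exist truth assignments where the premises are all true but the conclusion is false.

Invalid.


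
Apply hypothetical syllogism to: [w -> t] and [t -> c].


Hypothetical syllogism: from (P → Q) and (Q → R), infer (P → R).
Chain the two implications through the shared middle term 't'.

w -> c


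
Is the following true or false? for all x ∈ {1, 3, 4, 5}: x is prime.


Evaluate the predicate on each element: 1:F, 3:T, 4:F, 5:T.
Counterexample x = 1 fails the predicate.

F


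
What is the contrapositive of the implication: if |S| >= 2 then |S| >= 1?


The contrapositive of (P → Q) is (¬Q → ¬P); it is logically equivalent to the original.
Here P = '|S| >= 2' and Q = '|S| >= 1'.

If not (|S| >= 1), then not (|S| >= 2).


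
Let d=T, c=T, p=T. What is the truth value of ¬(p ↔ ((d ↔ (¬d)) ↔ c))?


Substitute d=T, c=T, p=T:
¬d = F
d ↔ (¬d) = T ↔ F = F
(d ↔ (¬d)) ↔ c = F ↔ T = F
p ↔ ((d ↔ (¬d)) ↔ c) = T ↔ F = F
¬(p ↔ ((d ↔ (¬d)) ↔ c)) = T

T


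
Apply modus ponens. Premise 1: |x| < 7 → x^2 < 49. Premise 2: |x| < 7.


Modus ponens: from (P → Q) and P, infer Q.
P = '|x| < 7' is asserted, and P → Q holds, so Q follows.

x^2 < 49.


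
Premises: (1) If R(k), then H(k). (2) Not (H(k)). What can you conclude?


Modus tollens: from (P → Q) and ¬Q, infer ¬P.
Q = 'H(k)' is denied; since P → Q, P must also fail.

Not (R(k)).


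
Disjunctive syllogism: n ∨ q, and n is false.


Disjunctive syllogism: from (P ∨ Q) and ¬P, infer Q.
One disjunct, 'n', is ruled out; the other must hold.

q


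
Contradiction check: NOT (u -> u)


Truth table over {u}:
u | φ
-----
F | F
T | F
Every row is false.

Yes, it is a contradiction.


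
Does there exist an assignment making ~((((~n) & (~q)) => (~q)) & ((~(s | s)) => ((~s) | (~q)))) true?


Check all 8 assignments over {n, q, s}:
n | q | s | φ
-------------
False | False | False | False
True | False | False | False
False | True | False | False
True | True | False | False
False | False | True | False
True | False | True | False
False | True | True | False
True | True | True | False
No assignment makes the formula true.

Unsatisfiable.


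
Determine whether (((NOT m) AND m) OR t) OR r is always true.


Build the truth table over {m, r, t}:
m | r | t | φ
-------------
F | F | F | F
T | F | F | F
F | T | F | T
T | T | F | T
F | F | T | T
T | F | T | T
F | T | T | T
T | T | T | T
Counterexample at row 1: with m=F, r=F, t=F, the formula is F.

No, it is not a tautology.


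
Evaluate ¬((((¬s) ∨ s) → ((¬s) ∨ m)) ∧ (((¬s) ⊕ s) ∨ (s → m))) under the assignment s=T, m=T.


Substitute s=T, m=T:
… (earlier sub-steps elided)
(¬s) ∨ s = F ∨ T = T
¬s = F
(¬s) ∨ m = F ∨ T = T
((¬s) ∨ s) → ((¬s) ∨ m) = T → T = T
¬s = F
(¬s) ⊕ s = F ⊕ T = T
s → m = T → T = T
((¬s) ⊕ s) ∨ (s → m) = T ∨ T = T
(((¬s) ∨ s) → ((¬s) ∨ m)) ∧ (((¬s) ⊕ s) ∨ (s → m)) = T ∧ T = T
¬((((¬s) ∨ s) → ((¬s) ∨ m)) ∧ (((¬s) ⊕ s) ∨ (s → m))) = F

F


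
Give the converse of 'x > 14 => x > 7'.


The converse of (P → Q) is (Q → P). It is not in general equivalent to the original.
Here P = 'x > 14' and Q = 'x > 7'.

If x > 7, then x > 14.


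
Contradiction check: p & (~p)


Truth table over {p}:
p | φ
-----
False | False
True | False
Every row is false.

Yes, it is a contradiction.


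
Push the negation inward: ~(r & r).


De Morgan: the negation of a conjunction is the disjunction of the negations.
Distribute ~ across &, flipping it to |, and negate each literal.

(~r) | (~r)


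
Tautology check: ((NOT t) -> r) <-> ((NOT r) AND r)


Build the truth table over {r, t}:
r | t | φ
---------
F | F | T
T | F | F
F | T | F
T | T | F
Counterexample at row 2: with r=T, t=F, the formula is F.

No, it is not a tautology.


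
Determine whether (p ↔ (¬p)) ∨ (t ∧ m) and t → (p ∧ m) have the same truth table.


Compare truth tables:
m | p | t | φ | ψ
-----------------
F | F | F | F | T
T | F | F | F | T
F | T | F | F | T
T | T | F | F | T
F | F | T | F | F
T | F | T | T | F
F | T | T | F | F
T | T | T | T | T
They differ at row 1 (m=F, p=F, t=F): φ=F but ψ=T.

No, they are not logically equivalent.


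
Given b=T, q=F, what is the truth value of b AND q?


Conjunction is true only when both operands are true.
Substitute: b=T, q=F.
T AND F evaluates to F.

F


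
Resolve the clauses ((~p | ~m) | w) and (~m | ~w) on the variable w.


The clauses contain complementary literals w and ~w.
Resolution eliminates this pair and disjoins the remaining literals (merging duplicates).

(~p | ~m)


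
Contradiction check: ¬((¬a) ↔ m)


Truth table over {a, m}:
a | m | φ
---------
F | F | T
T | F | F
F | T | F
T | T | T
Satisfying assignment at row 1: a=F, m=F gives T.

No, it is not a contradiction.


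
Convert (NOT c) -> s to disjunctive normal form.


Step 1: Rewrite (¬c) → s as ¬(¬c) ∨ s.
Step 2: Eliminate any double negations (¬¬X = X).

c OR s


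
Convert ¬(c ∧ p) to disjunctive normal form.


Step 1: Apply De Morgan: ¬(c ∧ p) = ¬c ∨ ¬p.

(¬c) ∨ (¬p)


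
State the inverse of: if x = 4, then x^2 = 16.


The inverse of (P → Q) is (¬P → ¬Q). It is equivalent to the converse, not to the original.
Here P = 'x = 4' and Q = 'x^2 = 16'.

If not (x = 4), then not (x^2 = 16).


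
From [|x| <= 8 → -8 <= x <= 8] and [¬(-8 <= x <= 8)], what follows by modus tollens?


Modus tollens: from (P → Q) and ¬Q, infer ¬P.
Q = '-8 <= x <= 8' is denied; since P → Q, P must also fail.

Not (|x| <= 8).


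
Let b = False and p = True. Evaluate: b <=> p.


Biconditional is true when both operands have the same truth value.
Substitute: b=False, p=True.
False <=> True evaluates to False.

False


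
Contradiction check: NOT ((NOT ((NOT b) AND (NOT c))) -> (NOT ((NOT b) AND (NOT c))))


Truth table over {b, c}:
b | c | φ
---------
F | F | F
T | F | F
F | T | F
T | T | F
Every row is false.

Yes, it is a contradiction.


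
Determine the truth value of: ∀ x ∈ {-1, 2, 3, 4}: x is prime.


Evaluate the predicate on each element: -1:F, 2:T, 3:T, 4:F.
Counterexample x = -1 fails the predicate.

F


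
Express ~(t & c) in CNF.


Step 1: Apply De Morgan: ¬(t ∧ c) = ¬t ∨ ¬c.

(~t) | (~c)


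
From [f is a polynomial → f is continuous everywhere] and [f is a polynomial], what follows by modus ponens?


Modus ponens: from (P → Q) and P, infer Q.
P = 'f is a polynomial' is asserted, and P → Q holds, so Q follows.

f is continuous everywhere.


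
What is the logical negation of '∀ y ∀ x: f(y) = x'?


Negation flips each quantifier (∀↔∃) and negates the inner predicate.
¬(∀ y ∀ x: φ) = ∃ y ∃ x: ¬φ.

∃ y ∃ x: ¬(f(y) = x)


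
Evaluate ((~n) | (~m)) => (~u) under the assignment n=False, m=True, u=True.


Substitute n=False, m=True, u=True:
~n = True
~m = False
(~n) | (~m) = True | False = True
~u = False
((~n) | (~m)) => (~u) = True => False = False

False


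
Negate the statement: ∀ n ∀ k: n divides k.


Negation flips each quantifier (∀↔∃) and negates the inner predicate.
¬(∀ n ∀ k: φ) = ∃ n ∃ k: ¬φ.

∃ n ∃ k: ¬(n divides k)


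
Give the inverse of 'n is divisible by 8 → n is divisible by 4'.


The inverse of (P → Q) is (¬P → ¬Q). It is equivalent to the converse, not to the original.
Here P = 'n is divisible by 8' and Q = 'n is divisible by 4'.

If not (n is divisible by 8), then not (n is divisible by 4).


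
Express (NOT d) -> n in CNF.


Step 1: Rewrite (¬d) → n as ¬(¬d) ∨ n.
Step 2: Eliminate any double negations (¬¬X = X).

d OR n


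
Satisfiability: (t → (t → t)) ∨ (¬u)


Search for a satisfying assignment over {t, u}.
Try t=F, u=F: the formula evaluates to T.
A satisfying assignment exists.

Satisfiable.


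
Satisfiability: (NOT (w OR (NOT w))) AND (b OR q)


Check all 8 assignments over {b, q, w}:
b | q | w | φ
-------------
F | F | F | F
T | F | F | F
F | T | F | F
T | T | F | F
F | F | T | F
T | F | T | F
F | T | T | F
T | T | T | F
No assignment makes the formula true.

Unsatisfiable.


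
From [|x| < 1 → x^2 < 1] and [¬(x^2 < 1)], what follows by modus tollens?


Modus tollens: from (P → Q) and ¬Q, infer ¬P.
Q = 'x^2 < 1' is denied; since P → Q, P must also fail.

Not (|x| < 1).


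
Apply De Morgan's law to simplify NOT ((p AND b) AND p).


De Morgan: the negation of a conjunction is the disjunction of the negations.
Distribute NOT across AND, flipping it to OR, and negate each literal.

((NOT p) OR (NOT b)) OR (NOT p)


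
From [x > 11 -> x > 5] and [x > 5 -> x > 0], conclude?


Hypothetical syllogism: from (P → Q) and (Q → R), infer (P → R).
Chain the two implications through the shared middle term 'x > 5'.

x > 11 -> x > 0


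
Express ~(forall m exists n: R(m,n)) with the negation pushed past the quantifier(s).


Negation flips each quantifier (∀↔∃) and negates the inner predicate.
¬(forall m exists n: φ) = exists m forall n: ¬φ.

exists m forall n: ~(R(m,n))


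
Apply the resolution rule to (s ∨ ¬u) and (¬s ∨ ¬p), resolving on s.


The clauses contain complementary literals s and ¬s.
Resolution eliminates this pair and disjoins the remaining literals (merging duplicates).

(¬u ∨ ¬p)


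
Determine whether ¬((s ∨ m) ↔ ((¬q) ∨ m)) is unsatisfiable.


Truth table over {m, q, s}:
m | q | s | φ
-------------
F | F | F | T
T | F | F | F
F | T | F | F
T | T | F | F
F | F | T | F
T | F | T | F
F | T | T | T
T | T | T | F
Satisfying assignment at row 1: m=F, q=F, s=F gives T.

No, it is not a contradiction.


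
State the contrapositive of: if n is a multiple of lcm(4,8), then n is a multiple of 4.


The contrapositive of (P → Q) is (¬Q → ¬P); it is logically equivalent to the original.
Here P = 'n is a multiple of lcm(4,8)' and Q = 'n is a multiple of 4'.

If not (n is a multiple of 4), then not (n is a multiple of lcm(4,8)).


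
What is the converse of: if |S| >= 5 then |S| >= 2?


The converse of (P → Q) is (Q → P). It is not in general equivalent to the original.
Here P = '|S| >= 5' and Q = '|S| >= 2'.

If |S| >= 2, then |S| >= 5.


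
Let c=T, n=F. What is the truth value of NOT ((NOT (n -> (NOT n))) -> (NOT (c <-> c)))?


Substitute c=T, n=F:
NOT n = T
n -> (NOT n) = F -> T = T
NOT (n -> (NOT n)) = F
c <-> c = T <-> T = T
NOT (c <-> c) = F
(NOT (n -> (NOT n))) -> (NOT (c <-> c)) = F -> F = T
NOT ((NOT (n -> (NOT n))) -> (NOT (c <-> c))) = F

F


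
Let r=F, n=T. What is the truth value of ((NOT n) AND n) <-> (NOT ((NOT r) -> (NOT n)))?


Substitute r=F, n=T:
NOT n = F
(NOT n) AND n = F AND T = F
NOT r = T
NOT n = F
(NOT r) -> (NOT n) = T -> F = F
NOT ((NOT r) -> (NOT n)) = T
((NOT n) AND n) <-> (NOT ((NOT r) -> (NOT n))) = F <-> T = F

F


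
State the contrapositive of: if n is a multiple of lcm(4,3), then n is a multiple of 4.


The contrapositive of (P → Q) is (¬Q → ¬P); it is logically equivalent to the original.
Here P = 'n is a multiple of lcm(4,3)' and Q = 'n is a multiple of 4'.

If not (n is a multiple of 4), then not (n is a multiple of lcm(4,3)).


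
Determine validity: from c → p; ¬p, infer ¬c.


This matches the form of modus tollens: the conclusion follows in every model of the premises.

Valid.


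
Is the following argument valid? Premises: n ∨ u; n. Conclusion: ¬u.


This is affirming a disjunct (fallacy). There exist truth assignments where the premises are all true but the conclusion is false.

Invalid.


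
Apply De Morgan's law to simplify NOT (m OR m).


De Morgan: the negation of a disjunction is the conjunction of the negations.
Distribute NOT across OR, flipping it to AND, and negate each literal.

(NOT m) AND (NOT m)


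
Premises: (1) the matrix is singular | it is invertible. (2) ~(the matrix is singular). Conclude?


Disjunctive syllogism: from (P ∨ Q) and ¬P, infer Q.
One disjunct, 'the matrix is singular', is ruled out; the other must hold.

it is invertible


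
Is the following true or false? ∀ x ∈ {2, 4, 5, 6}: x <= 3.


Evaluate the predicate on each element: 2:T, 4:F, 5:F, 6:F.
Counterexample x = 4 fails the predicate.

F
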